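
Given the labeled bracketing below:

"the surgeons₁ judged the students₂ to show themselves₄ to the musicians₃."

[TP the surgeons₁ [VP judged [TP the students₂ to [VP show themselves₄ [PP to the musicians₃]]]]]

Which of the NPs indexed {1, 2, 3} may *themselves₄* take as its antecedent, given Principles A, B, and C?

{2}

*themselves* is an anaphor, so Principle A applies: it must be bound in its binding domain.
Binding domain of *themselves₄*: the embedded TP, whose subject is the students₂.
*the surgeons₁* c-commands the anaphor but is outside its binding domain → cannot satisfy Principle A.
*the students₂* c-commands the anaphor within its binding domain → licit binder.
*the musicians₃* does not c-command the anaphor → cannot bind it.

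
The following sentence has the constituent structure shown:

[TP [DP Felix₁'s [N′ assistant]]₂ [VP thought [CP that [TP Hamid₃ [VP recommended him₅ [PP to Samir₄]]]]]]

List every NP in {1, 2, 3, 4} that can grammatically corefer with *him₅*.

{1, 2}

*him* is a pronoun, so Principle B applies: it must be free in its binding domain.
Binding domain of *him₅*: the embedded TP, whose subject is Hamid₃.
*Felix₁* and the pronoun do not c-command one another → neither Principle B nor Principle C is at stake; coindexation permitted.
*[Felix₁'s assistant]₂* c-commands the pronoun but from outside its binding domain, and is not c-commanded by it → coindexation permitted.
*Hamid₃* c-commands the pronoun within its binding domain → coindexation would violate Principle B.
*Samir₄*: the pronoun c-commands this R-expression → coindexation would violate Principle C on *Samir₄*.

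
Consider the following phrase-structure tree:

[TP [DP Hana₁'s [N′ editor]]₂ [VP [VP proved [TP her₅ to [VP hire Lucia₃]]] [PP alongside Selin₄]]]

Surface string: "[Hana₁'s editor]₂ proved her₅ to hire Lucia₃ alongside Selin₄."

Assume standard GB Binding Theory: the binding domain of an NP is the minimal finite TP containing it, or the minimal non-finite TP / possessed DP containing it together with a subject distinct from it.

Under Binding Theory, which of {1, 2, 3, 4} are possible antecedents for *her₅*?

*her* is a pronoun, so Principle B applies: it must be free in its binding domain.
Binding domain of *her₅*: the matrix TP, whose subject is [Hana₁'s editor]₂.
*Hana₁* and the pronoun do not c-command one another → neither Principle B nor Principle C is at stake; coindexation permitted.
*[Hana₁'s editor]₂* c-commands the pronoun within its binding domain → coindexation would violate Principle B.
*Lucia₃*: the pronoun c-commands this R-expression → coindexation would violate Principle C on *Lucia₃*.
*Selin₄* and the pronoun do not c-command one another → neither Principle B nor Principle C is at stake; coindexation permitted.

{1, 4}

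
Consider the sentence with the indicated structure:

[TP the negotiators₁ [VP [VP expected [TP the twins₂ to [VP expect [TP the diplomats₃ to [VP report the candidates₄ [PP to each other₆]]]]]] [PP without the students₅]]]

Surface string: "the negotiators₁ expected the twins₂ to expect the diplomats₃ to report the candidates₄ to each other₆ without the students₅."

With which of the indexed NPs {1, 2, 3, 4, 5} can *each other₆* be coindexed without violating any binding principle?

*each other* is an anaphor, so Principle A applies: it must be bound in its binding domain.
Binding domain of *each other₆*: the embedded TP, whose subject is the diplomats₃.
*the negotiators₁* c-commands the anaphor but is outside its binding domain → cannot satisfy Principle A.
*the twins₂* c-commands the anaphor but is outside its binding domain → cannot satisfy Principle A.
*the diplomats₃* c-commands the anaphor within its binding domain → licit binder.
*the candidates₄* c-commands the anaphor within its binding domain → licit binder.
*the students₅* does not c-command the anaphor → cannot bind it.

{3, 4}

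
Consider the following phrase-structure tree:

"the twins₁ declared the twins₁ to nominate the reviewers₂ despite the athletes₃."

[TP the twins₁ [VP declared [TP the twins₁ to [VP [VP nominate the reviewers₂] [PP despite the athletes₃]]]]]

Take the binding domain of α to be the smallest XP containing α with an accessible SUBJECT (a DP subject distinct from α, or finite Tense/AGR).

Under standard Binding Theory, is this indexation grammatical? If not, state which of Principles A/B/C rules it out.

The two coindexed NPs are *the twins₁* (the higher occurrence) and *the twins₁* (the lower occurrence).
*the twins₁* (the lower occurrence) is an R-expression. Principle C requires it to be free everywhere.
*the twins₁* (the higher occurrence) c-commands it and carries the same index.
The R-expression is bound → Principle C violation.

Principle C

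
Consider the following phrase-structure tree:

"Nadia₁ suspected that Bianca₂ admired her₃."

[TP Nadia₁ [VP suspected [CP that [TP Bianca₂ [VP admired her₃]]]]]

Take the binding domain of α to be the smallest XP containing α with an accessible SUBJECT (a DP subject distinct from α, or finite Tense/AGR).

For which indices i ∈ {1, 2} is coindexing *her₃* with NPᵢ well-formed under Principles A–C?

{1}

*her* is a pronoun, so Principle B applies: it must be free in its binding domain.
Binding domain of *her₃*: the embedded TP, whose subject is Bianca₂.
*Nadia₁* c-commands the pronoun but from outside its binding domain, and is not c-commanded by it → coindexation permitted.
*Bianca₂* c-commands the pronoun within its binding domain → coindexation would violate Principle B.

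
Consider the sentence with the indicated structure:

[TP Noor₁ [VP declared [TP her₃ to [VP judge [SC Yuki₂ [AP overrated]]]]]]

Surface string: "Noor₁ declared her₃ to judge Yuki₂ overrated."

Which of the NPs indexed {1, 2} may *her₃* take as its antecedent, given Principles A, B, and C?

none

*her* is a pronoun, so Principle B applies: it must be free in its binding domain.
Binding domain of *her₃*: the matrix TP, whose subject is Noor₁.
*Noor₁* c-commands the pronoun within its binding domain → coindexation would violate Principle B.
*Yuki₂*: the pronoun c-commands this R-expression → coindexation would violate Principle C on *Yuki₂*.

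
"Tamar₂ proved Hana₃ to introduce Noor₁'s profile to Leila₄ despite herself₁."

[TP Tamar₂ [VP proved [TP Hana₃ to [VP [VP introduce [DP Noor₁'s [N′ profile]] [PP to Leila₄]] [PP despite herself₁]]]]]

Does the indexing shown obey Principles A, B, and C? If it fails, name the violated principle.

Principle A

The two coindexed NPs are *Noor₁* and *herself₁*.
*herself₁* is an anaphor. Principle A requires it to be bound within its binding domain — the embedded TP, whose subject is Hana₃.
Within that domain it is c-commanded by *Hana₃*, which does not share its index.
*Noor₁* does not c-command the anaphor at all.
The anaphor is unbound in its domain → Principle A violation.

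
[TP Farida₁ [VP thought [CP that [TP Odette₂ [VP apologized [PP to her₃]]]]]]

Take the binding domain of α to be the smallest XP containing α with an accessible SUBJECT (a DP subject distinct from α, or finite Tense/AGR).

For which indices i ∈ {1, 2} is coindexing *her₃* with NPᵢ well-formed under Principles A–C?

{1}

*her* is a pronoun, so Principle B applies: it must be free in its binding domain.
Binding domain of *her₃*: the embedded TP, whose subject is Odette₂.
*Farida₁* c-commands the pronoun but from outside its binding domain, and is not c-commanded by it → coindexation permitted.
*Odette₂* c-commands the pronoun within its binding domain → coindexation would violate Principle B.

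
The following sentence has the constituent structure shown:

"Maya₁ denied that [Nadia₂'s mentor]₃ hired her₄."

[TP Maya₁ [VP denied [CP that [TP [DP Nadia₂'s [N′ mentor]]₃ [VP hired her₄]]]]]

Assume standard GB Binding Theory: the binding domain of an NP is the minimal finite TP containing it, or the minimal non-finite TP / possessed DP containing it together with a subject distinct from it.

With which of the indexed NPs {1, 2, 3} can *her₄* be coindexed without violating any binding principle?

{1, 2}

*her* is a pronoun, so Principle B applies: it must be free in its binding domain.
Binding domain of *her₄*: the embedded TP, whose subject is [Nadia₂'s mentor]₃.
*Maya₁* c-commands the pronoun but from outside its binding domain, and is not c-commanded by it → coindexation permitted.
*Nadia₂* and the pronoun do not c-command one another → neither Principle B nor Principle C is at stake; coindexation permitted.
*[Nadia₂'s mentor]₃* c-commands the pronoun within its binding domain → coindexation would violate Principle B.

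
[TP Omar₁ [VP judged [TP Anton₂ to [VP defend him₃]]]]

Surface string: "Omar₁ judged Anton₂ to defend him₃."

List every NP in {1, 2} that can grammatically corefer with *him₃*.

*him* is a pronoun, so Principle B applies: it must be free in its binding domain.
Binding domain of *him₃*: the embedded TP, whose subject is Anton₂.
*Omar₁* c-commands the pronoun but from outside its binding domain, and is not c-commanded by it → coindexation permitted.
*Anton₂* c-commands the pronoun within its binding domain → coindexation would violate Principle B.

{1}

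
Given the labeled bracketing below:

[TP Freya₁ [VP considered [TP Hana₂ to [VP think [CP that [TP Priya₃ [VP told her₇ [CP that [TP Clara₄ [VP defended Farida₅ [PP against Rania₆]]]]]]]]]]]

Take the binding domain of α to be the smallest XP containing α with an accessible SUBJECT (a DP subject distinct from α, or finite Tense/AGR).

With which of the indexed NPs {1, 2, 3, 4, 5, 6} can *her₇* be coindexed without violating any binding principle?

*her* is a pronoun, so Principle B applies: it must be free in its binding domain.
Binding domain of *her₇*: the embedded TP, whose subject is Priya₃.
*Freya₁* c-commands the pronoun but from outside its binding domain, and is not c-commanded by it → coindexation permitted.
*Hana₂* c-commands the pronoun but from outside its binding domain, and is not c-commanded by it → coindexation permitted.
*Priya₃* c-commands the pronoun within its binding domain → coindexation would violate Principle B.
*Clara₄*: the pronoun c-commands this R-expression → coindexation would violate Principle C on *Clara₄*.
*Farida₅*: the pronoun c-commands this R-expression → coindexation would violate Principle C on *Farida₅*.
*Rania₆*: the pronoun c-commands this R-expression → coindexation would violate Principle C on *Rania₆*.

{1, 2}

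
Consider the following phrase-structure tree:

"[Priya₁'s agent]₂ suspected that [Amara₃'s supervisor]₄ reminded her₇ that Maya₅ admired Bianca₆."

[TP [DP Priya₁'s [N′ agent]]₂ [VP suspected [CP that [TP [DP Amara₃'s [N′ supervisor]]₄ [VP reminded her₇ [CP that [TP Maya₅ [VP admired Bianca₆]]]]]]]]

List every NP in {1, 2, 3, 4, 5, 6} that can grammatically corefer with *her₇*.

*her* is a pronoun, so Principle B applies: it must be free in its binding domain.
Binding domain of *her₇*: the embedded TP, whose subject is [Amara₃'s supervisor]₄.
*Priya₁* and the pronoun do not c-command one another → neither Principle B nor Principle C is at stake; coindexation permitted.
*[Priya₁'s agent]₂* c-commands the pronoun but from outside its binding domain, and is not c-commanded by it → coindexation permitted.
*Amara₃* and the pronoun do not c-command one another → neither Principle B nor Principle C is at stake; coindexation permitted.
*[Amara₃'s supervisor]₄* c-commands the pronoun within its binding domain → coindexation would violate Principle B.
*Maya₅*: the pronoun c-commands this R-expression → coindexation would violate Principle C on *Maya₅*.
*Bianca₆*: the pronoun c-commands this R-expression → coindexation would violate Principle C on *Bianca₆*.

{1, 2, 3}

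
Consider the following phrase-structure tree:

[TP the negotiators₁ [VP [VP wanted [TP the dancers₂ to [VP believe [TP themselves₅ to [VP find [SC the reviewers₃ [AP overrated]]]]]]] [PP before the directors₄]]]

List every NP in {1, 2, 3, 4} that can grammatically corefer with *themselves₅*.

{2}

*themselves* is an anaphor, so Principle A applies: it must be bound in its binding domain.
Binding domain of *themselves₅*: the embedded TP, whose subject is the dancers₂.
*the negotiators₁* c-commands the anaphor but is outside its binding domain → cannot satisfy Principle A.
*the dancers₂* c-commands the anaphor within its binding domain → licit binder.
*the reviewers₃* does not c-command the anaphor → cannot bind it.
*the directors₄* does not c-command the anaphor → cannot bind it.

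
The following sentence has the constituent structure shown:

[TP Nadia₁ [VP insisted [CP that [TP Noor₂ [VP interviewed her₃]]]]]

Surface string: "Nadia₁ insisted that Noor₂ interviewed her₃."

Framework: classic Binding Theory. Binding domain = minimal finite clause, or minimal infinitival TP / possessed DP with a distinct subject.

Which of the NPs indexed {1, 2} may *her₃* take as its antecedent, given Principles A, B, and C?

{1}

*her* is a pronoun, so Principle B applies: it must be free in its binding domain.
Binding domain of *her₃*: the embedded TP, whose subject is Noor₂.
*Nadia₁* c-commands the pronoun but from outside its binding domain, and is not c-commanded by it → coindexation permitted.
*Noor₂* c-commands the pronoun within its binding domain → coindexation would violate Principle B.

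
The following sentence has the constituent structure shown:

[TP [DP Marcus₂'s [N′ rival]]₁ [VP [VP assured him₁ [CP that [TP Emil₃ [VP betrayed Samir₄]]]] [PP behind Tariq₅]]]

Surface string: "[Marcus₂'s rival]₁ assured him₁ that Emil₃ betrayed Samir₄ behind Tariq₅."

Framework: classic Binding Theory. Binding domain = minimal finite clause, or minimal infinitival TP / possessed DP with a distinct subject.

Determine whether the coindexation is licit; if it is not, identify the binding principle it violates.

The two coindexed NPs are *[Marcus₂'s rival]₁* and *him₁*.
*him₁* is a pronoun. Its binding domain is the matrix TP, whose subject is [Marcus₂'s rival]₁.
*[Marcus₂'s rival]₁* c-commands it within that domain and carries the same index.
The pronoun is locally bound → Principle B violation.

Principle B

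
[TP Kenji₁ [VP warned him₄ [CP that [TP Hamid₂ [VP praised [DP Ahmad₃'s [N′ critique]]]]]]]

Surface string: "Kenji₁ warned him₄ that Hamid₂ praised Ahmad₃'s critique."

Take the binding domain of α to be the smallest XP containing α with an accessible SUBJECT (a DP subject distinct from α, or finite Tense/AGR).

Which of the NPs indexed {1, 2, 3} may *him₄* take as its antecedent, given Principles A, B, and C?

none

*him* is a pronoun, so Principle B applies: it must be free in its binding domain.
Binding domain of *him₄*: the matrix TP, whose subject is Kenji₁.
*Kenji₁* c-commands the pronoun within its binding domain → coindexation would violate Principle B.
*Hamid₂*: the pronoun c-commands this R-expression → coindexation would violate Principle C on *Hamid₂*.
*Ahmad₃*: the pronoun c-commands this R-expression → coindexation would violate Principle C on *Ahmad₃*.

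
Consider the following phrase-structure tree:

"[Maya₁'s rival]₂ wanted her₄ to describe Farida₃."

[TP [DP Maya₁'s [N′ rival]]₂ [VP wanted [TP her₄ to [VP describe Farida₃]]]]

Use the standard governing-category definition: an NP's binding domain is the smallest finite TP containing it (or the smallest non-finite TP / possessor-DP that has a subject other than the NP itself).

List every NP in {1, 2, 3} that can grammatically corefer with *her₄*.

{1}

*her* is a pronoun, so Principle B applies: it must be free in its binding domain.
Binding domain of *her₄*: the matrix TP, whose subject is [Maya₁'s rival]₂.
*Maya₁* and the pronoun do not c-command one another → neither Principle B nor Principle C is at stake; coindexation permitted.
*[Maya₁'s rival]₂* c-commands the pronoun within its binding domain → coindexation would violate Principle B.
*Farida₃*: the pronoun c-commands this R-expression → coindexation would violate Principle C on *Farida₃*.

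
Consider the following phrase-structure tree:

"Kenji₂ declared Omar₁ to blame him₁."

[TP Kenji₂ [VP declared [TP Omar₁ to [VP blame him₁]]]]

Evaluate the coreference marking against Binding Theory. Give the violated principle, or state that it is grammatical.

The two coindexed NPs are *Omar₁* and *him₁*.
*him₁* is a pronoun. Its binding domain is the embedded TP, whose subject is Omar₁.
*Omar₁* c-commands it within that domain and carries the same index.
The pronoun is locally bound → Principle B violation.

Principle B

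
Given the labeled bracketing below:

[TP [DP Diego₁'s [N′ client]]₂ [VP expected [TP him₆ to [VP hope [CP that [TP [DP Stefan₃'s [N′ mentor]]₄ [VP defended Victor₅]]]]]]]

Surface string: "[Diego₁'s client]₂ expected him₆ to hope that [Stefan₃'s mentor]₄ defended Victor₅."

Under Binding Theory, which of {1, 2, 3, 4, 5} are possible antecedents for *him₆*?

*him* is a pronoun, so Principle B applies: it must be free in its binding domain.
Binding domain of *him₆*: the matrix TP, whose subject is [Diego₁'s client]₂.
*Diego₁* and the pronoun do not c-command one another → neither Principle B nor Principle C is at stake; coindexation permitted.
*[Diego₁'s client]₂* c-commands the pronoun within its binding domain → coindexation would violate Principle B.
*Stefan₃*: the pronoun c-commands this R-expression → coindexation would violate Principle C on *Stefan₃*.
*[Stefan₃'s mentor]₄*: the pronoun c-commands this R-expression → coindexation would violate Principle C on *[Stefan₃'s mentor]₄*.
*Victor₅*: the pronoun c-commands this R-expression → coindexation would violate Principle C on *Victor₅*.

{1}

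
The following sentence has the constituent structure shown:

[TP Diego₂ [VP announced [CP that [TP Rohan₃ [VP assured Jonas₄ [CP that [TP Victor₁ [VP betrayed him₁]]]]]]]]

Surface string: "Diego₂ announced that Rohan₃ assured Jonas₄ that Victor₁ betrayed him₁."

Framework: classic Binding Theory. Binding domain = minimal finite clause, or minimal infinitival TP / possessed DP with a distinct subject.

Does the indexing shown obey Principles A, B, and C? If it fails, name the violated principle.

The two coindexed NPs are *Victor₁* and *him₁*.
*him₁* is a pronoun. Its binding domain is the embedded TP, whose subject is Victor₁.
*Victor₁* c-commands it within that domain and carries the same index.
The pronoun is locally bound → Principle B violation.

Principle B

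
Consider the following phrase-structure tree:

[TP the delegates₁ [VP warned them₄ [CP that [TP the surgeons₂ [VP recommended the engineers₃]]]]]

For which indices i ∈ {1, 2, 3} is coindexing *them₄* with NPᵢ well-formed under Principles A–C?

none

*them* is a pronoun, so Principle B applies: it must be free in its binding domain.
Binding domain of *them₄*: the matrix TP, whose subject is the delegates₁.
*the delegates₁* c-commands the pronoun within its binding domain → coindexation would violate Principle B.
*the surgeons₂*: the pronoun c-commands this R-expression → coindexation would violate Principle C on *the surgeons₂*.
*the engineers₃*: the pronoun c-commands this R-expression → coindexation would violate Principle C on *the engineers₃*.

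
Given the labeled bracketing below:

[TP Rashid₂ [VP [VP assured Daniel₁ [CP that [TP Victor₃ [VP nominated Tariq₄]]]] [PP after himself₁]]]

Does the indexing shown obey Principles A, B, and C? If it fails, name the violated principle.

The two coindexed NPs are *Daniel₁* and *himself₁*.
*himself₁* is an anaphor. Principle A requires it to be bound within its binding domain — the matrix TP, whose subject is Rashid₂.
Within that domain it is c-commanded by *Rashid₂*, which does not share its index.
*Daniel₁* does not c-command the anaphor at all.
The anaphor is unbound in its domain → Principle A violation.

Principle A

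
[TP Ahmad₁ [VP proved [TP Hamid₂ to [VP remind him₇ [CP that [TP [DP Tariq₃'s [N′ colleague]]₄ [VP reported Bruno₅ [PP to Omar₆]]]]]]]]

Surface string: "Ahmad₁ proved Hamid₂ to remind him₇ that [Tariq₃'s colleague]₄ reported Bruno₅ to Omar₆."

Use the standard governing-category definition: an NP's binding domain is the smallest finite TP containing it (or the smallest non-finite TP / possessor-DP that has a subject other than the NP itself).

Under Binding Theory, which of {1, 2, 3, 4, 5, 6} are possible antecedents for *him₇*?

*him* is a pronoun, so Principle B applies: it must be free in its binding domain.
Binding domain of *him₇*: the embedded TP, whose subject is Hamid₂.
*Ahmad₁* c-commands the pronoun but from outside its binding domain, and is not c-commanded by it → coindexation permitted.
*Hamid₂* c-commands the pronoun within its binding domain → coindexation would violate Principle B.
*Tariq₃*: the pronoun c-commands this R-expression → coindexation would violate Principle C on *Tariq₃*.
*[Tariq₃'s colleague]₄*: the pronoun c-commands this R-expression → coindexation would violate Principle C on *[Tariq₃'s colleague]₄*.
*Bruno₅*: the pronoun c-commands this R-expression → coindexation would violate Principle C on *Bruno₅*.
*Omar₆*: the pronoun c-commands this R-expression → coindexation would violate Principle C on *Omar₆*.

{1}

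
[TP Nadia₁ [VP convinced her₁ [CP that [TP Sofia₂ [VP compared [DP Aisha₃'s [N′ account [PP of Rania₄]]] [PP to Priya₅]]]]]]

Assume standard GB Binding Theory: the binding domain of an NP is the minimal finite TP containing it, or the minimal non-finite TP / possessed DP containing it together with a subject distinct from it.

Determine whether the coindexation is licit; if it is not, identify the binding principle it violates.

The two coindexed NPs are *Nadia₁* and *her₁*.
*her₁* is a pronoun. Its binding domain is the matrix TP, whose subject is Nadia₁.
*Nadia₁* c-commands it within that domain and carries the same index.
The pronoun is locally bound → Principle B violation.

Principle B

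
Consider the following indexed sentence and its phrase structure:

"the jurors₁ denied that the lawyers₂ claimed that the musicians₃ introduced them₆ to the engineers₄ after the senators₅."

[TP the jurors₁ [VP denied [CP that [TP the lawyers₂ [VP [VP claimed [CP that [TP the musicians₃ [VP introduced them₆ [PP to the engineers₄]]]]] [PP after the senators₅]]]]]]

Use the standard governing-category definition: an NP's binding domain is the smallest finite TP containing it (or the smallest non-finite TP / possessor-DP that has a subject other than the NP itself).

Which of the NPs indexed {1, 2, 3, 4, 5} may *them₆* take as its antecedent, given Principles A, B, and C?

*them* is a pronoun, so Principle B applies: it must be free in its binding domain.
Binding domain of *them₆*: the embedded TP, whose subject is the musicians₃.
*the jurors₁* c-commands the pronoun but from outside its binding domain, and is not c-commanded by it → coindexation permitted.
*the lawyers₂* c-commands the pronoun but from outside its binding domain, and is not c-commanded by it → coindexation permitted.
*the musicians₃* c-commands the pronoun within its binding domain → coindexation would violate Principle B.
*the engineers₄*: the pronoun c-commands this R-expression → coindexation would violate Principle C on *the engineers₄*.
*the senators₅* and the pronoun do not c-command one another → neither Principle B nor Principle C is at stake; coindexation permitted.

{1, 2, 5}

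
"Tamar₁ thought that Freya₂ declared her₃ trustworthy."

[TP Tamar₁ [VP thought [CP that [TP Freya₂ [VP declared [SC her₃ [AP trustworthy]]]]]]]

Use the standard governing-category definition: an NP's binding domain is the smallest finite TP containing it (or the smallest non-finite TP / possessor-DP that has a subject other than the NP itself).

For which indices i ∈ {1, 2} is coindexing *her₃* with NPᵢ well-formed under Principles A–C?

{1}

*her* is a pronoun, so Principle B applies: it must be free in its binding domain.
Binding domain of *her₃*: the embedded TP, whose subject is Freya₂.
*Tamar₁* c-commands the pronoun but from outside its binding domain, and is not c-commanded by it → coindexation permitted.
*Freya₂* c-commands the pronoun within its binding domain → coindexation would violate Principle B.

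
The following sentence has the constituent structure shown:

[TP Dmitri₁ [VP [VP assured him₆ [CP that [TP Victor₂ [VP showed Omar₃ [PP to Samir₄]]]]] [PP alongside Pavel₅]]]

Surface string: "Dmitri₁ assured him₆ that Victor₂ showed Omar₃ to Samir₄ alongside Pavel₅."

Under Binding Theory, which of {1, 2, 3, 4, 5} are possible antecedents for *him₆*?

*him* is a pronoun, so Principle B applies: it must be free in its binding domain.
Binding domain of *him₆*: the matrix TP, whose subject is Dmitri₁.
*Dmitri₁* c-commands the pronoun within its binding domain → coindexation would violate Principle B.
*Victor₂*: the pronoun c-commands this R-expression → coindexation would violate Principle C on *Victor₂*.
*Omar₃*: the pronoun c-commands this R-expression → coindexation would violate Principle C on *Omar₃*.
*Samir₄*: the pronoun c-commands this R-expression → coindexation would violate Principle C on *Samir₄*.
*Pavel₅* and the pronoun do not c-command one another → neither Principle B nor Principle C is at stake; coindexation permitted.

{5}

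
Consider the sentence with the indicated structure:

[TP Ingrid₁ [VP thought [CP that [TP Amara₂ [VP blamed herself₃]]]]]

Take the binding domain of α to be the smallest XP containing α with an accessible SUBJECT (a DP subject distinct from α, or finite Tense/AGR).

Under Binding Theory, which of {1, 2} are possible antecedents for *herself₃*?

{2}

*herself* is an anaphor, so Principle A applies: it must be bound in its binding domain.
Binding domain of *herself₃*: the embedded TP, whose subject is Amara₂.
*Ingrid₁* c-commands the anaphor but is outside its binding domain → cannot satisfy Principle A.
*Amara₂* c-commands the anaphor within its binding domain → licit binder.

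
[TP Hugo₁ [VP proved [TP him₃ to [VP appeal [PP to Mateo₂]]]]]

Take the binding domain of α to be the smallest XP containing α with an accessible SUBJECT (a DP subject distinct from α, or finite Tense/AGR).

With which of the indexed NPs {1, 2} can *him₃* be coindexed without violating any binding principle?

none

*him* is a pronoun, so Principle B applies: it must be free in its binding domain.
Binding domain of *him₃*: the matrix TP, whose subject is Hugo₁.
*Hugo₁* c-commands the pronoun within its binding domain → coindexation would violate Principle B.
*Mateo₂*: the pronoun c-commands this R-expression → coindexation would violate Principle C on *Mateo₂*.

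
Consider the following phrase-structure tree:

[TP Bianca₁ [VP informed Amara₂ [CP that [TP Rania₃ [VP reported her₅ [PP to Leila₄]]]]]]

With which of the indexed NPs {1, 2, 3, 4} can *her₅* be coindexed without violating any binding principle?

*her* is a pronoun, so Principle B applies: it must be free in its binding domain.
Binding domain of *her₅*: the embedded TP, whose subject is Rania₃.
*Bianca₁* c-commands the pronoun but from outside its binding domain, and is not c-commanded by it → coindexation permitted.
*Amara₂* c-commands the pronoun but from outside its binding domain, and is not c-commanded by it → coindexation permitted.
*Rania₃* c-commands the pronoun within its binding domain → coindexation would violate Principle B.
*Leila₄*: the pronoun c-commands this R-expression → coindexation would violate Principle C on *Leila₄*.

{1, 2}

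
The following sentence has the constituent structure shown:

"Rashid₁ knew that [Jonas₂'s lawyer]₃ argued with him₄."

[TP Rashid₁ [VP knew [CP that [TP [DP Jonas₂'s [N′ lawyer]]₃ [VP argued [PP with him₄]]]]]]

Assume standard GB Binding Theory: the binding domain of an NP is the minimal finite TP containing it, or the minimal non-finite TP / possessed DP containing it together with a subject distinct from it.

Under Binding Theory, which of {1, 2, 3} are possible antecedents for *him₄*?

*him* is a pronoun, so Principle B applies: it must be free in its binding domain.
Binding domain of *him₄*: the embedded TP, whose subject is [Jonas₂'s lawyer]₃.
*Rashid₁* c-commands the pronoun but from outside its binding domain, and is not c-commanded by it → coindexation permitted.
*Jonas₂* and the pronoun do not c-command one another → neither Principle B nor Principle C is at stake; coindexation permitted.
*[Jonas₂'s lawyer]₃* c-commands the pronoun within its binding domain → coindexation would violate Principle B.

{1, 2}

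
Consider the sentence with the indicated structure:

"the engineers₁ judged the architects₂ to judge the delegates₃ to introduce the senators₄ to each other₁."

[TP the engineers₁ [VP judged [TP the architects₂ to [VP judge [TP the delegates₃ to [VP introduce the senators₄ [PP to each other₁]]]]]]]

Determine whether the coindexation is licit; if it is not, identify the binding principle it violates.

Principle A

The two coindexed NPs are *the engineers₁* and *each other₁*.
*each other₁* is an anaphor. Principle A requires it to be bound within its binding domain — the embedded TP, whose subject is the delegates₃.
Within that domain it is c-commanded by *the delegates₃*, *the senators₄*, none of which share its index.
*the engineers₁* does c-command the anaphor, but from outside its binding domain.
The anaphor is unbound in its domain → Principle A violation.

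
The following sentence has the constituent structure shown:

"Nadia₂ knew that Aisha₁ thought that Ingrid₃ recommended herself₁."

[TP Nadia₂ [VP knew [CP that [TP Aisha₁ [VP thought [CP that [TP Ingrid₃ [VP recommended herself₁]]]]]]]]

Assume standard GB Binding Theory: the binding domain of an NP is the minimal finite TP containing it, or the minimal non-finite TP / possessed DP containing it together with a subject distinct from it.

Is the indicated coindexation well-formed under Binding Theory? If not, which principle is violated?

The two coindexed NPs are *Aisha₁* and *herself₁*.
*herself₁* is an anaphor. Principle A requires it to be bound within its binding domain — the embedded TP, whose subject is Ingrid₃.
Within that domain it is c-commanded by *Ingrid₃*, which does not share its index.
*Aisha₁* does c-command the anaphor, but from outside its binding domain.
The anaphor is unbound in its domain → Principle A violation.

Principle A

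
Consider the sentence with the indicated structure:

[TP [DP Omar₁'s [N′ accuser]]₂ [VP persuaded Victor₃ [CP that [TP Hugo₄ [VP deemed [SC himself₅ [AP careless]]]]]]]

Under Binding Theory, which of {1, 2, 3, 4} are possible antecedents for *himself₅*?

*himself* is an anaphor, so Principle A applies: it must be bound in its binding domain.
Binding domain of *himself₅*: the embedded TP, whose subject is Hugo₄.
*Omar₁* does not c-command the anaphor → cannot bind it.
*[Omar₁'s accuser]₂* c-commands the anaphor but is outside its binding domain → cannot satisfy Principle A.
*Victor₃* c-commands the anaphor but is outside its binding domain → cannot satisfy Principle A.
*Hugo₄* c-commands the anaphor within its binding domain → licit binder.

{4}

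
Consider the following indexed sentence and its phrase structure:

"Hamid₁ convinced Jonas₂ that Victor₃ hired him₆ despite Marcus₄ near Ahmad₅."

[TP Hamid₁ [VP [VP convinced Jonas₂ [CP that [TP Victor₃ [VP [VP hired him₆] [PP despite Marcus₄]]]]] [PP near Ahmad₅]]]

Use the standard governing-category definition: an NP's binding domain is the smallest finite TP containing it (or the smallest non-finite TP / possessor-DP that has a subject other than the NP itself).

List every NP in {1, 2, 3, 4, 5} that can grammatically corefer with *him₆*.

*him* is a pronoun, so Principle B applies: it must be free in its binding domain.
Binding domain of *him₆*: the embedded TP, whose subject is Victor₃.
*Hamid₁* c-commands the pronoun but from outside its binding domain, and is not c-commanded by it → coindexation permitted.
*Jonas₂* c-commands the pronoun but from outside its binding domain, and is not c-commanded by it → coindexation permitted.
*Victor₃* c-commands the pronoun within its binding domain → coindexation would violate Principle B.
*Marcus₄* and the pronoun do not c-command one another → neither Principle B nor Principle C is at stake; coindexation permitted.
*Ahmad₅* and the pronoun do not c-command one another → neither Principle B nor Principle C is at stake; coindexation permitted.

{1, 2, 4, 5}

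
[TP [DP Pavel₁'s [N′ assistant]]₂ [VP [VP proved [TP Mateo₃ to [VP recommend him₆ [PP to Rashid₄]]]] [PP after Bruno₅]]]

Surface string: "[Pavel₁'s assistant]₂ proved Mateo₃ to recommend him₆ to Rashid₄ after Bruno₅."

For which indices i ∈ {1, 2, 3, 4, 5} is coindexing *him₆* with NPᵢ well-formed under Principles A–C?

*him* is a pronoun, so Principle B applies: it must be free in its binding domain.
Binding domain of *him₆*: the embedded TP, whose subject is Mateo₃.
*Pavel₁* and the pronoun do not c-command one another → neither Principle B nor Principle C is at stake; coindexation permitted.
*[Pavel₁'s assistant]₂* c-commands the pronoun but from outside its binding domain, and is not c-commanded by it → coindexation permitted.
*Mateo₃* c-commands the pronoun within its binding domain → coindexation would violate Principle B.
*Rashid₄*: the pronoun c-commands this R-expression → coindexation would violate Principle C on *Rashid₄*.
*Bruno₅* and the pronoun do not c-command one another → neither Principle B nor Principle C is at stake; coindexation permitted.

{1, 2, 5}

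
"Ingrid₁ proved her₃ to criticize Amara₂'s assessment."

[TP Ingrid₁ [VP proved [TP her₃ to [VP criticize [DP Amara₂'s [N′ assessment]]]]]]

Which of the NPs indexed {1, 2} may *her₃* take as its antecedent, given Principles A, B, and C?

none

*her* is a pronoun, so Principle B applies: it must be free in its binding domain.
Binding domain of *her₃*: the matrix TP, whose subject is Ingrid₁.
*Ingrid₁* c-commands the pronoun within its binding domain → coindexation would violate Principle B.
*Amara₂*: the pronoun c-commands this R-expression → coindexation would violate Principle C on *Amara₂*.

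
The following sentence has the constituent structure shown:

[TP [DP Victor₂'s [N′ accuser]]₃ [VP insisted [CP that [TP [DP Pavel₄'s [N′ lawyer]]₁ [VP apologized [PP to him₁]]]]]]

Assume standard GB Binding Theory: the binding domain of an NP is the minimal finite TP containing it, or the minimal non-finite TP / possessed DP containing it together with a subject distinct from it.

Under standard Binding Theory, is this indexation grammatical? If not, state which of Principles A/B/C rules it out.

The two coindexed NPs are *[Pavel₄'s lawyer]₁* and *him₁*.
*him₁* is a pronoun. Its binding domain is the embedded TP, whose subject is [Pavel₄'s lawyer]₁.
*[Pavel₄'s lawyer]₁* c-commands it within that domain and carries the same index.
The pronoun is locally bound → Principle B violation.

Principle B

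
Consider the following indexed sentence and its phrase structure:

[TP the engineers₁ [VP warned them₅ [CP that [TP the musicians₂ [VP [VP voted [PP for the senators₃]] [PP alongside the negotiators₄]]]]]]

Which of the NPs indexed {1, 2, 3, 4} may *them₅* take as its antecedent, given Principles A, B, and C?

none

*them* is a pronoun, so Principle B applies: it must be free in its binding domain.
Binding domain of *them₅*: the matrix TP, whose subject is the engineers₁.
*the engineers₁* c-commands the pronoun within its binding domain → coindexation would violate Principle B.
*the musicians₂*: the pronoun c-commands this R-expression → coindexation would violate Principle C on *the musicians₂*.
*the senators₃*: the pronoun c-commands this R-expression → coindexation would violate Principle C on *the senators₃*.
*the negotiators₄*: the pronoun c-commands this R-expression → coindexation would violate Principle C on *the negotiators₄*.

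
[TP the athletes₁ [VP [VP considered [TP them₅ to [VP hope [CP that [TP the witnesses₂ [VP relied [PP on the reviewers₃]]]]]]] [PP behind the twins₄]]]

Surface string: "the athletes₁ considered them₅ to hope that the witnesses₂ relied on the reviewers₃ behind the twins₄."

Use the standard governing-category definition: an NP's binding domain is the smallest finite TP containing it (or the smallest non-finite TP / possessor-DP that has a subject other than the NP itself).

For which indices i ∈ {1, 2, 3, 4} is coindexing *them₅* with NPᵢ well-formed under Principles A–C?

{4}

*them* is a pronoun, so Principle B applies: it must be free in its binding domain.
Binding domain of *them₅*: the matrix TP, whose subject is the athletes₁.
*the athletes₁* c-commands the pronoun within its binding domain → coindexation would violate Principle B.
*the witnesses₂*: the pronoun c-commands this R-expression → coindexation would violate Principle C on *the witnesses₂*.
*the reviewers₃*: the pronoun c-commands this R-expression → coindexation would violate Principle C on *the reviewers₃*.
*the twins₄* and the pronoun do not c-command one another → neither Principle B nor Principle C is at stake; coindexation permitted.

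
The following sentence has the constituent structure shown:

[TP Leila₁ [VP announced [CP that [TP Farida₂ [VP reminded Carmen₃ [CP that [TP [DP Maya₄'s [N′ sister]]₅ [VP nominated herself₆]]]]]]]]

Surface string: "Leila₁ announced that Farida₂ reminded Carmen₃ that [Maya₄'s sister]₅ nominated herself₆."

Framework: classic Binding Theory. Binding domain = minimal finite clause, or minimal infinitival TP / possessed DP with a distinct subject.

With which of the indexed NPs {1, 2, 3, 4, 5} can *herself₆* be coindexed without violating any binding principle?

*herself* is an anaphor, so Principle A applies: it must be bound in its binding domain.
Binding domain of *herself₆*: the embedded TP, whose subject is [Maya₄'s sister]₅.
*Leila₁* c-commands the anaphor but is outside its binding domain → cannot satisfy Principle A.
*Farida₂* c-commands the anaphor but is outside its binding domain → cannot satisfy Principle A.
*Carmen₃* c-commands the anaphor but is outside its binding domain → cannot satisfy Principle A.
*Maya₄* does not c-command the anaphor → cannot bind it.
*[Maya₄'s sister]₅* c-commands the anaphor within its binding domain → licit binder.

{5}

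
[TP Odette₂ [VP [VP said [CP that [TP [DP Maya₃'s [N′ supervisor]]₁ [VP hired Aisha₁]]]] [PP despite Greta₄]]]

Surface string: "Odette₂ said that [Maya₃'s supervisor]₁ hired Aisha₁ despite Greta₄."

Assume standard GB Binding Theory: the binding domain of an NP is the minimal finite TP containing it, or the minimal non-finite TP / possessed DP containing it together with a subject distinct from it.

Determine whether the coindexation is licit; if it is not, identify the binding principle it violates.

The two coindexed NPs are *[Maya₃'s supervisor]₁* and *Aisha₁*.
*Aisha₁* is an R-expression. Principle C requires it to be free everywhere.
*[Maya₃'s supervisor]₁* c-commands it and carries the same index.
The R-expression is bound → Principle C violation.

Principle C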